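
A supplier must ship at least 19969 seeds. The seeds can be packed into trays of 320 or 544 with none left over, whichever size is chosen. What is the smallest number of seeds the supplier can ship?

The number of seeds must be a common multiple of 320 and 544, so a multiple of their LCM.
320 = 2^6 × 5
544 = 2^5 × 17
LCM(320, 544) = 2^6 × 5 × 17 = 5440.
Smallest multiple of 5440 that is ≥ 19969: ⌈19969/5440⌉ × 5440 = 4 × 5440 = 21760.

21760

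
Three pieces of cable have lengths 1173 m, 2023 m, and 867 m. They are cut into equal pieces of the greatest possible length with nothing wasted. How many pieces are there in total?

Piece length = gcd(1173, 2023, 867).
1173 = 3 × 17 × 23
2023 = 7 × 17^2
867 = 3 × 17^2
gcd(1173, 2023, 867) = 17.
Total pieces = 1173/17 + 2023/17 + 867/17 = 69 + 119 + 51 = 239.

239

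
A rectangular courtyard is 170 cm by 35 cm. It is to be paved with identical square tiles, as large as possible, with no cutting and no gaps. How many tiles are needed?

238

Tile side = gcd(170, 35).
170 = 2 × 5 × 17
35 = 5 × 7
gcd(170, 35) = 5.
Tiles: (170/5) × (35/5) = 34 × 7 = 238.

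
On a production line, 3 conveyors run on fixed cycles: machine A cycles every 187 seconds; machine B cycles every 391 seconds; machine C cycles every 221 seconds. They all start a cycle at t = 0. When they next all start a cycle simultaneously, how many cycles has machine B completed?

All finish a whole number of cycles simultaneously at t = LCM of the periods.
187 = 11 × 17
391 = 17 × 23
221 = 13 × 17
LCM(187, 391, 221) = 11 × 13 × 17 × 23 = 55913.
Cycles for period 391: 55913 / 391 = 143.

143 cycles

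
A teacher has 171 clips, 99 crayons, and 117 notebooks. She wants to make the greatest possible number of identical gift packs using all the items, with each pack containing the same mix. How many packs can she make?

9 packs

The pack count must divide each quantity, so the greatest is gcd(171, 99, 117).
171 = 3^2 × 19
99 = 3^2 × 11
117 = 3^2 × 13
gcd(171, 99, 117) = 3^2 = 9.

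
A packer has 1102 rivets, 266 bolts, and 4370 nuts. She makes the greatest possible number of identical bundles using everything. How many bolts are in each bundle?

Number of bundles = gcd(1102, 266, 4370).
1102 = 2 × 19 × 29
266 = 2 × 7 × 19
4370 = 2 × 5 × 19 × 23
gcd(1102, 266, 4370) = 2 × 19 = 38.
bolts per bundle = 266 / 38 = 7.

7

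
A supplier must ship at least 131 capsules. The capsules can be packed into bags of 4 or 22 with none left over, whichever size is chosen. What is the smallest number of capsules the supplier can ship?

The number of capsules must be a common multiple of 4 and 22, so a multiple of their LCM.
4 = 2^2
22 = 2 × 11
LCM(4, 22) = 2^2 × 11 = 44.
Smallest multiple of 44 that is ≥ 131: ⌈131/44⌉ × 44 = 3 × 44 = 132.

132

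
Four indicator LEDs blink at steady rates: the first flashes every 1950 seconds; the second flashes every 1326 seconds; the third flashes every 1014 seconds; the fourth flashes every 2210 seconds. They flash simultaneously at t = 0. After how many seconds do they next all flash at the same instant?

430950 seconds

The first simultaneous occurrence is after LCM of the individual periods.
1950 = 2 × 3 × 5^2 × 13
1326 = 2 × 3 × 13 × 17
1014 = 2 × 3 × 13^2
2210 = 2 × 5 × 13 × 17
LCM(1950, 1326, 1014, 2210) = 2 × 3 × 5^2 × 13^2 × 17 = 430950.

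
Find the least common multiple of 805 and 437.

15295

805 = 5 × 7 × 23
437 = 19 × 23
LCM(805, 437) = 5 × 7 × 19 × 23 = 15295.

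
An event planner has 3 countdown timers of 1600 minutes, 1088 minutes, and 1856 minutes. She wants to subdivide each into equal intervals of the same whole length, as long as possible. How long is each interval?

The interval must divide each timer length; the longest such is the gcd.
1600 = 2^6 × 5^2
1088 = 2^6 × 17
1856 = 2^6 × 29
gcd(1600, 1088, 1856) = 2^6 = 64.

64 minutes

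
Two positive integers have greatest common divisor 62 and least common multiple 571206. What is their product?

For any two positive integers, gcd × lcm = product = 62 × 571206 = 35414772.

35414772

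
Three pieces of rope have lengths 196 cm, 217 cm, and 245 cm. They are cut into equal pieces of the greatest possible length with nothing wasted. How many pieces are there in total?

94

Piece length = gcd(196, 217, 245).
196 = 2^2 × 7^2
217 = 7 × 31
245 = 5 × 7^2
gcd(196, 217, 245) = 7.
Total pieces = 196/7 + 217/7 + 245/7 = 28 + 31 + 35 = 94.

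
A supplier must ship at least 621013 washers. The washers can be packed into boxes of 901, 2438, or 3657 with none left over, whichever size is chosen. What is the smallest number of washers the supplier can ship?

621690

The number of washers must be a common multiple of 901, 2438, and 3657, so a multiple of their LCM.
901 = 17 × 53
2438 = 2 × 23 × 53
3657 = 3 × 23 × 53
LCM(901, 2438, 3657) = 2 × 3 × 17 × 23 × 53 = 124338.
Smallest multiple of 124338 that is ≥ 621013: ⌈621013/124338⌉ × 124338 = 5 × 124338 = 621690.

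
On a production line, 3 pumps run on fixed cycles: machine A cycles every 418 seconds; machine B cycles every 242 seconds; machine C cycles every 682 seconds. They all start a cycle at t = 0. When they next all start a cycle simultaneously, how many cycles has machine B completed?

589 cycles

All finish a whole number of cycles simultaneously at t = LCM of the periods.
418 = 2 × 11 × 19
242 = 2 × 11^2
682 = 2 × 11 × 31
LCM(418, 242, 682) = 2 × 11^2 × 19 × 31 = 142538.
Cycles for period 242: 142538 / 242 = 589.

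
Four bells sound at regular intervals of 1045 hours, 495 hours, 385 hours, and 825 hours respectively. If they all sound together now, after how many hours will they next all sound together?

The first simultaneous occurrence is after LCM of the individual periods.
1045 = 5 × 11 × 19
495 = 3^2 × 5 × 11
385 = 5 × 7 × 11
825 = 3 × 5^2 × 11
LCM(1045, 495, 385, 825) = 3^2 × 5^2 × 7 × 11 × 19 = 329175.

329175 hours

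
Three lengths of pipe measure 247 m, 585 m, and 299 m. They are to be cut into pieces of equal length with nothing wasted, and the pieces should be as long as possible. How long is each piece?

The greatest length dividing all of 247, 585, and 299 is their gcd.
247 = 13 × 19
585 = 3^2 × 5 × 13
299 = 13 × 23
gcd(247, 585, 299) = 13.

13 m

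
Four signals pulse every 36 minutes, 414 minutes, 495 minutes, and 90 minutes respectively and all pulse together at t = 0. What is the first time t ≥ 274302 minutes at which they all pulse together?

Joint pulses occur at multiples of LCM(36, 414, 495, 90).
36 = 2^2 × 3^2
414 = 2 × 3^2 × 23
495 = 3^2 × 5 × 11
90 = 2 × 3^2 × 5
LCM(36, 414, 495, 90) = 2^2 × 3^2 × 5 × 11 × 23 = 45540.
Smallest multiple of 45540 that is ≥ 274302: ⌈274302/45540⌉ × 45540 = 7 × 45540 = 318780.

318780 minutes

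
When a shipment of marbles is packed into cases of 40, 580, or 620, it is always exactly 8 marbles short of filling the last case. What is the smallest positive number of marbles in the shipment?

35952

Being 8 short of a full case of size k means N ≡ −8 (mod k), i.e. N + 8 is a multiple of each size.
40 = 2^3 × 5
580 = 2^2 × 5 × 29
620 = 2^2 × 5 × 31
LCM(40, 580, 620) = 2^3 × 5 × 29 × 31 = 35960.
Smallest positive N is 35960 − 8 = 35952.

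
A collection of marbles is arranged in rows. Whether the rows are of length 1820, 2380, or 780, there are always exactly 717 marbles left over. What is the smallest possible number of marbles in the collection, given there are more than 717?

N − 717 must be a common multiple of 1820, 2380, and 780.
1820 = 2^2 × 5 × 7 × 13
2380 = 2^2 × 5 × 7 × 17
780 = 2^2 × 3 × 5 × 13
LCM(1820, 2380, 780) = 2^2 × 3 × 5 × 7 × 13 × 17 = 92820.
Smallest N > 717 is LCM + 717 = 92820 + 717 = 93537.

93537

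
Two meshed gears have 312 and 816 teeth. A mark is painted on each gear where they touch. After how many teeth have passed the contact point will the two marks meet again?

The first simultaneous occurrence is after LCM of the individual periods.
312 = 2^3 × 3 × 13
816 = 2^4 × 3 × 17
LCM(312, 816) = 2^4 × 3 × 13 × 17 = 10608.

10608 teeth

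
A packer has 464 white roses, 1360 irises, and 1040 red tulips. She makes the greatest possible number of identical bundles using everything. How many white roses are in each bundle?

Number of bundles = gcd(464, 1360, 1040).
464 = 2^4 × 29
1360 = 2^4 × 5 × 17
1040 = 2^4 × 5 × 13
gcd(464, 1360, 1040) = 2^4 = 16.
white roses per bundle = 464 / 16 = 29.

29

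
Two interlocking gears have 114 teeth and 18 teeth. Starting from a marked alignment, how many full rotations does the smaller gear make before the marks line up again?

They are all back at their starting positions together after one LCM of the periods.
114 = 2 × 3 × 19
18 = 2 × 3^2
LCM(114, 18) = 2 × 3^2 × 19 = 342.
Rotations for period 18: 342 / 18 = 19.

19 rotations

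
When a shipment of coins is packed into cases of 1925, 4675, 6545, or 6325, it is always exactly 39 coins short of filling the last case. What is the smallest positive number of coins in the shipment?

752636

Being 39 short of a full case of size k means N ≡ −39 (mod k), i.e. N + 39 is a multiple of each size.
1925 = 5^2 × 7 × 11
4675 = 5^2 × 11 × 17
6545 = 5 × 7 × 11 × 17
6325 = 5^2 × 11 × 23
LCM(1925, 4675, 6545, 6325) = 5^2 × 7 × 11 × 17 × 23 = 752675.
Smallest positive N is 752675 − 39 = 752636.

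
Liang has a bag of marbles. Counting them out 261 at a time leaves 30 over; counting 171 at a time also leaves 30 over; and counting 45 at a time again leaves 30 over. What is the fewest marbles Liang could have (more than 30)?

24825

N − 30 must be a common multiple of 261, 171, and 45.
261 = 3^2 × 29
171 = 3^2 × 19
45 = 3^2 × 5
LCM(261, 171, 45) = 3^2 × 5 × 19 × 29 = 24795.
Smallest N > 30 is LCM + 30 = 24795 + 30 = 24825.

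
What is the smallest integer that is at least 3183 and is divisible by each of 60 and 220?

3300

The integer must be a common multiple of 60 and 220, so a multiple of their LCM.
60 = 2^2 × 3 × 5
220 = 2^2 × 5 × 11
LCM(60, 220) = 2^2 × 3 × 5 × 11 = 660.
Smallest multiple of 660 that is ≥ 3183: ⌈3183/660⌉ × 660 = 5 × 660 = 3300.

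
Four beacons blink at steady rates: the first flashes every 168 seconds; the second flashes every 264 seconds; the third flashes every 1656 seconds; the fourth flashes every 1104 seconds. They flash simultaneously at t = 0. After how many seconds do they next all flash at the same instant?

We need the least common multiple of the intervals.
168 = 2^3 × 3 × 7
264 = 2^3 × 3 × 11
1656 = 2^3 × 3^2 × 23
1104 = 2^4 × 3 × 23
LCM(168, 264, 1656, 1104) = 2^4 × 3^2 × 7 × 11 × 23 = 255024.

255024 seconds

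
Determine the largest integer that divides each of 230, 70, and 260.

10

230 = 2 × 5 × 23
70 = 2 × 5 × 7
260 = 2^2 × 5 × 13
gcd(230, 70, 260) = 2 × 5 = 10.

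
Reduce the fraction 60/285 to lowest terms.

60 = 2^2 × 3 × 5
285 = 3 × 5 × 19
gcd(60, 285) = 3 × 5 = 15.
Divide numerator and denominator by 15: 60/285 = 4/19.

4/19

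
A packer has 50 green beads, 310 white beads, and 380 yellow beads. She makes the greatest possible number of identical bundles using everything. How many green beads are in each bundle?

Number of bundles = gcd(50, 310, 380).
50 = 2 × 5^2
310 = 2 × 5 × 31
380 = 2^2 × 5 × 19
gcd(50, 310, 380) = 2 × 5 = 10.
green beads per bundle = 50 / 10 = 5.

5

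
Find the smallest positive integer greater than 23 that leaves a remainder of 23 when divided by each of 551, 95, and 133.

N − 23 must be a common multiple of 551, 95, and 133.
551 = 19 × 29
95 = 5 × 19
133 = 7 × 19
LCM(551, 95, 133) = 5 × 7 × 19 × 29 = 19285.
Smallest N > 23 is LCM + 23 = 19285 + 23 = 19308.

19308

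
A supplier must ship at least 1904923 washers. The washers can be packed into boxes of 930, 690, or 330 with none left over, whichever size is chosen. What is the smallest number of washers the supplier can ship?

2117610

The number of washers must be a common multiple of 930, 690, and 330, so a multiple of their LCM.
930 = 2 × 3 × 5 × 31
690 = 2 × 3 × 5 × 23
330 = 2 × 3 × 5 × 11
LCM(930, 690, 330) = 2 × 3 × 5 × 11 × 23 × 31 = 235290.
Smallest multiple of 235290 that is ≥ 1904923: ⌈1904923/235290⌉ × 235290 = 9 × 235290 = 2117610.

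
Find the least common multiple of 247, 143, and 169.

35321

247 = 13 × 19
143 = 11 × 13
169 = 13^2
LCM(247, 143, 169) = 11 × 13^2 × 19 = 35321.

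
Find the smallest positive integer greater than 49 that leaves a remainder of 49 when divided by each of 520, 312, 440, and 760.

N − 49 must be a common multiple of 520, 312, 440, and 760.
520 = 2^3 × 5 × 13
312 = 2^3 × 3 × 13
440 = 2^3 × 5 × 11
760 = 2^3 × 5 × 19
LCM(520, 312, 440, 760) = 2^3 × 3 × 5 × 11 × 13 × 19 = 326040.
Smallest N > 49 is LCM + 49 = 326040 + 49 = 326089.

326089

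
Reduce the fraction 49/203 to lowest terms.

49 = 7^2
203 = 7 × 29
gcd(49, 203) = 7.
Divide numerator and denominator by 7: 49/203 = 7/29.

7/29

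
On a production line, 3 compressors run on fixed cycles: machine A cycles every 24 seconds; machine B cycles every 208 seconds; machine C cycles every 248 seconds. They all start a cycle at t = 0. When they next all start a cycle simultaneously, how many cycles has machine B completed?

The first common completion time is the LCM of the periods.
24 = 2^3 × 3
208 = 2^4 × 13
248 = 2^3 × 31
LCM(24, 208, 248) = 2^4 × 3 × 13 × 31 = 19344.
Cycles for period 208: 19344 / 208 = 93.

93 cycles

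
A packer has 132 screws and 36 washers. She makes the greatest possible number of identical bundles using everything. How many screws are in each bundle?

Number of bundles = gcd(132, 36).
132 = 2^2 × 3 × 11
36 = 2^2 × 3^2
gcd(132, 36) = 2^2 × 3 = 12.
screws per bundle = 132 / 12 = 11.

11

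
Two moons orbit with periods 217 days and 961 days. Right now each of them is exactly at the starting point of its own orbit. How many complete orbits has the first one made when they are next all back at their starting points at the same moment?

The first common completion time is the LCM of the periods.
217 = 7 × 31
961 = 31^2
LCM(217, 961) = 7 × 31^2 = 6727.
Orbits for period 217: 6727 / 217 = 31.

31 orbits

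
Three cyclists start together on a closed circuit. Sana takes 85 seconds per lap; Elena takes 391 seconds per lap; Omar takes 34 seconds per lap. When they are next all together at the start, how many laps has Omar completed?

115 laps

They are all back at their starting positions together after one LCM of the periods.
85 = 5 × 17
391 = 17 × 23
34 = 2 × 17
LCM(85, 391, 34) = 2 × 5 × 17 × 23 = 3910.
Laps for period 34: 3910 / 34 = 115.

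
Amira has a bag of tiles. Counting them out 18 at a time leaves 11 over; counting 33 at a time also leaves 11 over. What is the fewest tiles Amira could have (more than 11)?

209

N − 11 must be a common multiple of 18 and 33.
18 = 2 × 3^2
33 = 3 × 11
LCM(18, 33) = 2 × 3^2 × 11 = 198.
Smallest N > 11 is LCM + 11 = 198 + 11 = 209.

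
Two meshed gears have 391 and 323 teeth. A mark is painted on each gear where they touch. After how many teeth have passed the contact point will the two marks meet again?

7429 teeth

They coincide at every common multiple of the periods; the first is the LCM.
391 = 17 × 23
323 = 17 × 19
LCM(391, 323) = 17 × 19 × 23 = 7429.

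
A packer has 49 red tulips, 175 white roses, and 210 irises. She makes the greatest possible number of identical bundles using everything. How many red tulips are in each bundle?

7

Number of bundles = gcd(49, 175, 210).
49 = 7^2
175 = 5^2 × 7
210 = 2 × 3 × 5 × 7
gcd(49, 175, 210) = 7.
red tulips per bundle = 49 / 7 = 7.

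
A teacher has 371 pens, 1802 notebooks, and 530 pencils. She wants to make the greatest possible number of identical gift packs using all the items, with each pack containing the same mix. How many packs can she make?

The pack count must divide each quantity, so the greatest is gcd(371, 1802, 530).
371 = 7 × 53
1802 = 2 × 17 × 53
530 = 2 × 5 × 53
gcd(371, 1802, 530) = 53.

53 packs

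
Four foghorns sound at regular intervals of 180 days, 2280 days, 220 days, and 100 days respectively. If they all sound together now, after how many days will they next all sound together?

376200 days

We need the least common multiple of the intervals.
180 = 2^2 × 3^2 × 5
2280 = 2^3 × 3 × 5 × 19
220 = 2^2 × 5 × 11
100 = 2^2 × 5^2
LCM(180, 2280, 220, 100) = 2^3 × 3^2 × 5^2 × 11 × 19 = 376200.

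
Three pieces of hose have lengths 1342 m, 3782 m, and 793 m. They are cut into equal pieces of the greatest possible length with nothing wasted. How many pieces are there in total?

97

Piece length = gcd(1342, 3782, 793).
1342 = 2 × 11 × 61
3782 = 2 × 31 × 61
793 = 13 × 61
gcd(1342, 3782, 793) = 61.
Total pieces = 1342/61 + 3782/61 + 793/61 = 22 + 62 + 13 = 97.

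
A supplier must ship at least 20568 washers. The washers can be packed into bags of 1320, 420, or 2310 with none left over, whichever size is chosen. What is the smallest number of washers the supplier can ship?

The number of washers must be a common multiple of 1320, 420, and 2310, so a multiple of their LCM.
1320 = 2^3 × 3 × 5 × 11
420 = 2^2 × 3 × 5 × 7
2310 = 2 × 3 × 5 × 7 × 11
LCM(1320, 420, 2310) = 2^3 × 3 × 5 × 7 × 11 = 9240.
Smallest multiple of 9240 that is ≥ 20568: ⌈20568/9240⌉ × 9240 = 3 × 9240 = 27720.

27720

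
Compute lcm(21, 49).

21 = 3 × 7
49 = 7^2
LCM(21, 49) = 3 × 7^2 = 147.

147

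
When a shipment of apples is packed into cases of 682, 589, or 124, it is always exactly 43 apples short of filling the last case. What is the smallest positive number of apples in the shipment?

25873

Being 43 short of a full case of size k means N ≡ −43 (mod k), i.e. N + 43 is a multiple of each size.
682 = 2 × 11 × 31
589 = 19 × 31
124 = 2^2 × 31
LCM(682, 589, 124) = 2^2 × 11 × 19 × 31 = 25916.
Smallest positive N is 25916 − 43 = 25873.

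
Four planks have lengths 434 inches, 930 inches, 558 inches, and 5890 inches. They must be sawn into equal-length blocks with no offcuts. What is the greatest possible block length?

The block length must divide every plank, so the greatest is gcd(434, 930, 558, 5890).
434 = 2 × 7 × 31
930 = 2 × 3 × 5 × 31
558 = 2 × 3^2 × 31
5890 = 2 × 5 × 19 × 31
gcd(434, 930, 558, 5890) = 2 × 31 = 62.

62 inches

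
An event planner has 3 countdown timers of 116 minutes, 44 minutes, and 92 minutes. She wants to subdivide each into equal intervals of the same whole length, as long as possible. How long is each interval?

The interval must divide each timer length; the longest such is the gcd.
116 = 2^2 × 29
44 = 2^2 × 11
92 = 2^2 × 23
gcd(116, 44, 92) = 2^2 = 4.

4 minutes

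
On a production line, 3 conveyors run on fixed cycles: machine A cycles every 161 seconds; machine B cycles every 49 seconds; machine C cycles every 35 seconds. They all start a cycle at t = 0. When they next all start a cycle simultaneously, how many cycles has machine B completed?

The first common completion time is the LCM of the periods.
161 = 7 × 23
49 = 7^2
35 = 5 × 7
LCM(161, 49, 35) = 5 × 7^2 × 23 = 5635.
Cycles for period 49: 5635 / 49 = 115.

115 cycles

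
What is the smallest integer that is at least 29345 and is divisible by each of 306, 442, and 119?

55692

The integer must be a common multiple of 306, 442, and 119, so a multiple of their LCM.
306 = 2 × 3^2 × 17
442 = 2 × 13 × 17
119 = 7 × 17
LCM(306, 442, 119) = 2 × 3^2 × 7 × 13 × 17 = 27846.
Smallest multiple of 27846 that is ≥ 29345: ⌈29345/27846⌉ × 27846 = 2 × 27846 = 55692.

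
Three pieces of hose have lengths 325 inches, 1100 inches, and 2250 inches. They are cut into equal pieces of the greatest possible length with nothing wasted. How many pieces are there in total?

Piece length = gcd(325, 1100, 2250).
325 = 5^2 × 13
1100 = 2^2 × 5^2 × 11
2250 = 2 × 3^2 × 5^3
gcd(325, 1100, 2250) = 5^2 = 25.
Total pieces = 325/25 + 1100/25 + 2250/25 = 13 + 44 + 90 = 147.

147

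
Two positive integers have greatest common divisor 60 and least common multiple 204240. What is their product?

12254400

For any two positive integers, gcd × lcm = product = 60 × 204240 = 12254400.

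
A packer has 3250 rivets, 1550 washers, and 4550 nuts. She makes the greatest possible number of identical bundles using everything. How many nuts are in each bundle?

91

Number of bundles = gcd(3250, 1550, 4550).
3250 = 2 × 5^3 × 13
1550 = 2 × 5^2 × 31
4550 = 2 × 5^2 × 7 × 13
gcd(3250, 1550, 4550) = 2 × 5^2 = 50.
nuts per bundle = 4550 / 50 = 91.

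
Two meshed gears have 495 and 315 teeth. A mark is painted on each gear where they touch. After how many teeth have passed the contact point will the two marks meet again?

3465 teeth

They coincide at every common multiple of the periods; the first is the LCM.
495 = 3^2 × 5 × 11
315 = 3^2 × 5 × 7
LCM(495, 315) = 3^2 × 5 × 7 × 11 = 3465.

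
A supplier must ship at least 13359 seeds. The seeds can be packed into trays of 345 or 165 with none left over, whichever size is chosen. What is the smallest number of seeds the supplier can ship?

15180

The number of seeds must be a common multiple of 345 and 165, so a multiple of their LCM.
345 = 3 × 5 × 23
165 = 3 × 5 × 11
LCM(345, 165) = 3 × 5 × 11 × 23 = 3795.
Smallest multiple of 3795 that is ≥ 13359: ⌈13359/3795⌉ × 3795 = 4 × 3795 = 15180.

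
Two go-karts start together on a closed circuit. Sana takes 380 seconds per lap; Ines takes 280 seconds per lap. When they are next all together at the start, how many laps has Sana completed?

14 laps

All finish a whole number of cycles simultaneously at t = LCM of the periods.
380 = 2^2 × 5 × 19
280 = 2^3 × 5 × 7
LCM(380, 280) = 2^3 × 5 × 7 × 19 = 5320.
Laps for period 380: 5320 / 380 = 14.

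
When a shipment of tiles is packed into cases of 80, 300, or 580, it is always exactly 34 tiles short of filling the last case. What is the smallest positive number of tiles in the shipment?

Being 34 short of a full case of size k means N ≡ −34 (mod k), i.e. N + 34 is a multiple of each size.
80 = 2^4 × 5
300 = 2^2 × 3 × 5^2
580 = 2^2 × 5 × 29
LCM(80, 300, 580) = 2^4 × 3 × 5^2 × 29 = 34800.
Smallest positive N is 34800 − 34 = 34766.

34766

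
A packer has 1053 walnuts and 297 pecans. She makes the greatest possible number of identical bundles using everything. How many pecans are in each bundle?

11

Number of bundles = gcd(1053, 297).
1053 = 3^4 × 13
297 = 3^3 × 11
gcd(1053, 297) = 3^3 = 27.
pecans per bundle = 297 / 27 = 11.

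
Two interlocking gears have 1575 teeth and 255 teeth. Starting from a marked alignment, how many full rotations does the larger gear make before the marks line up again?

All finish a whole number of cycles simultaneously at t = LCM of the periods.
1575 = 3^2 × 5^2 × 7
255 = 3 × 5 × 17
LCM(1575, 255) = 3^2 × 5^2 × 7 × 17 = 26775.
Rotations for period 1575: 26775 / 1575 = 17.

17 rotations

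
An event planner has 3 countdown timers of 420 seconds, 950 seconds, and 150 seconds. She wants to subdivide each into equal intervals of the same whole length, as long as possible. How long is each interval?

10 seconds

The interval must divide each timer length; the longest such is the gcd.
420 = 2^2 × 3 × 5 × 7
950 = 2 × 5^2 × 19
150 = 2 × 3 × 5^2
gcd(420, 950, 150) = 2 × 5 = 10.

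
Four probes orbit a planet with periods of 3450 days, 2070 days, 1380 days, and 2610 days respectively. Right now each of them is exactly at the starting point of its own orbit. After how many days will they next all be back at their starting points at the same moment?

600300 days

The first simultaneous occurrence is after LCM of the individual periods.
3450 = 2 × 3 × 5^2 × 23
2070 = 2 × 3^2 × 5 × 23
1380 = 2^2 × 3 × 5 × 23
2610 = 2 × 3^2 × 5 × 29
LCM(3450, 2070, 1380, 2610) = 2^2 × 3^2 × 5^2 × 23 × 29 = 600300.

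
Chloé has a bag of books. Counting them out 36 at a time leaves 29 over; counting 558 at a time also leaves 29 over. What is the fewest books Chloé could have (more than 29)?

N − 29 must be a common multiple of 36 and 558.
36 = 2^2 × 3^2
558 = 2 × 3^2 × 31
LCM(36, 558) = 2^2 × 3^2 × 31 = 1116.
Smallest N > 29 is LCM + 29 = 1116 + 29 = 1145.

1145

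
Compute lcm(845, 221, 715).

158015

845 = 5 × 13^2
221 = 13 × 17
715 = 5 × 11 × 13
LCM(845, 221, 715) = 5 × 11 × 13^2 × 17 = 158015.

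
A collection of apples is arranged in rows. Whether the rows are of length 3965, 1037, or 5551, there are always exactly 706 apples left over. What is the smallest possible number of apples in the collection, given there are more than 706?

472541

N − 706 must be a common multiple of 3965, 1037, and 5551.
3965 = 5 × 13 × 61
1037 = 17 × 61
5551 = 7 × 13 × 61
LCM(3965, 1037, 5551) = 5 × 7 × 13 × 17 × 61 = 471835.
Smallest N > 706 is LCM + 706 = 471835 + 706 = 472541.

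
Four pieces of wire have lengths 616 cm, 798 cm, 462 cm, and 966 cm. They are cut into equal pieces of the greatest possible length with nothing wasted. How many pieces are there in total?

Piece length = gcd(616, 798, 462, 966).
616 = 2^3 × 7 × 11
798 = 2 × 3 × 7 × 19
462 = 2 × 3 × 7 × 11
966 = 2 × 3 × 7 × 23
gcd(616, 798, 462, 966) = 2 × 7 = 14.
Total pieces = 616/14 + 798/14 + 462/14 + 966/14 = 44 + 57 + 33 + 69 = 203.

203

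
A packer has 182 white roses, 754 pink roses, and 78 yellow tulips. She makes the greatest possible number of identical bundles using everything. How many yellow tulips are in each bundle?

3

Number of bundles = gcd(182, 754, 78).
182 = 2 × 7 × 13
754 = 2 × 13 × 29
78 = 2 × 3 × 13
gcd(182, 754, 78) = 2 × 13 = 26.
yellow tulips per bundle = 78 / 26 = 3.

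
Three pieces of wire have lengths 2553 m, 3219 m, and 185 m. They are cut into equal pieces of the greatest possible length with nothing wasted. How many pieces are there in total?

161

Piece length = gcd(2553, 3219, 185).
2553 = 3 × 23 × 37
3219 = 3 × 29 × 37
185 = 5 × 37
gcd(2553, 3219, 185) = 37.
Total pieces = 2553/37 + 3219/37 + 185/37 = 69 + 87 + 5 = 161.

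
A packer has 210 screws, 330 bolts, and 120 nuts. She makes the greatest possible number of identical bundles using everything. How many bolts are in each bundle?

Number of bundles = gcd(210, 330, 120).
210 = 2 × 3 × 5 × 7
330 = 2 × 3 × 5 × 11
120 = 2^3 × 3 × 5
gcd(210, 330, 120) = 2 × 3 × 5 = 30.
bolts per bundle = 330 / 30 = 11.

11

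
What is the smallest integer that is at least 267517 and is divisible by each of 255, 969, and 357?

271320

The integer must be a common multiple of 255, 969, and 357, so a multiple of their LCM.
255 = 3 × 5 × 17
969 = 3 × 17 × 19
357 = 3 × 7 × 17
LCM(255, 969, 357) = 3 × 5 × 7 × 17 × 19 = 33915.
Smallest multiple of 33915 that is ≥ 267517: ⌈267517/33915⌉ × 33915 = 8 × 33915 = 271320.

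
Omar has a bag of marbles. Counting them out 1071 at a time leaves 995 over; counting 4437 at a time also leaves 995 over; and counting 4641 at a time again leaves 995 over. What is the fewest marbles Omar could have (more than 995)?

404762

N − 995 must be a common multiple of 1071, 4437, and 4641.
1071 = 3^2 × 7 × 17
4437 = 3^2 × 17 × 29
4641 = 3 × 7 × 13 × 17
LCM(1071, 4437, 4641) = 3^2 × 7 × 13 × 17 × 29 = 403767.
Smallest N > 995 is LCM + 995 = 403767 + 995 = 404762.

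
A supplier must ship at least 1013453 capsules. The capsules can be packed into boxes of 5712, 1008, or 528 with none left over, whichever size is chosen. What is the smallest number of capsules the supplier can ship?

The number of capsules must be a common multiple of 5712, 1008, and 528, so a multiple of their LCM.
5712 = 2^4 × 3 × 7 × 17
1008 = 2^4 × 3^2 × 7
528 = 2^4 × 3 × 11
LCM(5712, 1008, 528) = 2^4 × 3^2 × 7 × 11 × 17 = 188496.
Smallest multiple of 188496 that is ≥ 1013453: ⌈1013453/188496⌉ × 188496 = 6 × 188496 = 1130976.

1130976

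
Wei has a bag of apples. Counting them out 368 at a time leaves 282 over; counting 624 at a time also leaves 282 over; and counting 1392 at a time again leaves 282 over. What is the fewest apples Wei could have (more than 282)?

416490

N − 282 must be a common multiple of 368, 624, and 1392.
368 = 2^4 × 23
624 = 2^4 × 3 × 13
1392 = 2^4 × 3 × 29
LCM(368, 624, 1392) = 2^4 × 3 × 13 × 23 × 29 = 416208.
Smallest N > 282 is LCM + 282 = 416208 + 282 = 416490.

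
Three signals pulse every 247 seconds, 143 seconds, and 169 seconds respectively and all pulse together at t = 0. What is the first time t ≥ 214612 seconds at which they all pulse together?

247247 seconds

Joint pulses occur at multiples of LCM(247, 143, 169).
247 = 13 × 19
143 = 11 × 13
169 = 13^2
LCM(247, 143, 169) = 11 × 13^2 × 19 = 35321.
Smallest multiple of 35321 that is ≥ 214612: ⌈214612/35321⌉ × 35321 = 7 × 35321 = 247247.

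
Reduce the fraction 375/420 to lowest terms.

25/28

375 = 3 × 5^3
420 = 2^2 × 3 × 5 × 7
gcd(375, 420) = 3 × 5 = 15.
Divide numerator and denominator by 15: 375/420 = 25/28.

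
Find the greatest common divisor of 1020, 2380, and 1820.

1020 = 2^2 × 3 × 5 × 17
2380 = 2^2 × 5 × 7 × 17
1820 = 2^2 × 5 × 7 × 13
gcd(1020, 2380, 1820) = 2^2 × 5 = 20.

20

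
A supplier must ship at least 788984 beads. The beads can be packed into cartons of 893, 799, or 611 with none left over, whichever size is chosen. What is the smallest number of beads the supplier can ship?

The number of beads must be a common multiple of 893, 799, and 611, so a multiple of their LCM.
893 = 19 × 47
799 = 17 × 47
611 = 13 × 47
LCM(893, 799, 611) = 13 × 17 × 19 × 47 = 197353.
Smallest multiple of 197353 that is ≥ 788984: ⌈788984/197353⌉ × 197353 = 4 × 197353 = 789412.

789412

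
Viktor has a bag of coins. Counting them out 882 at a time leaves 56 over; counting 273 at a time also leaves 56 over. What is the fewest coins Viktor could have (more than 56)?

11522

N − 56 must be a common multiple of 882 and 273.
882 = 2 × 3^2 × 7^2
273 = 3 × 7 × 13
LCM(882, 273) = 2 × 3^2 × 7^2 × 13 = 11466.
Smallest N > 56 is LCM + 56 = 11466 + 56 = 11522.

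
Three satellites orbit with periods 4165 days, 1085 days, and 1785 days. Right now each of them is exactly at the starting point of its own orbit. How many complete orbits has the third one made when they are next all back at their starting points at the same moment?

All finish a whole number of cycles simultaneously at t = LCM of the periods.
4165 = 5 × 7^2 × 17
1085 = 5 × 7 × 31
1785 = 3 × 5 × 7 × 17
LCM(4165, 1085, 1785) = 3 × 5 × 7^2 × 17 × 31 = 387345.
Orbits for period 1785: 387345 / 1785 = 217.

217 orbits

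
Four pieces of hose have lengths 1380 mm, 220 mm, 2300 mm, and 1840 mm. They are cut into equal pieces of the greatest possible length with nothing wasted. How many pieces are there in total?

Piece length = gcd(1380, 220, 2300, 1840).
1380 = 2^2 × 3 × 5 × 23
220 = 2^2 × 5 × 11
2300 = 2^2 × 5^2 × 23
1840 = 2^4 × 5 × 23
gcd(1380, 220, 2300, 1840) = 2^2 × 5 = 20.
Total pieces = 1380/20 + 220/20 + 2300/20 + 1840/20 = 69 + 11 + 115 + 92 = 287.

287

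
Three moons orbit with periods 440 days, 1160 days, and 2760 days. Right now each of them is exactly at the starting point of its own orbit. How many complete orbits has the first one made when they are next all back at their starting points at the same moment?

2001 orbits

They are all back at their starting positions together after one LCM of the periods.
440 = 2^3 × 5 × 11
1160 = 2^3 × 5 × 29
2760 = 2^3 × 3 × 5 × 23
LCM(440, 1160, 2760) = 2^3 × 3 × 5 × 11 × 23 × 29 = 880440.
Orbits for period 440: 880440 / 440 = 2001.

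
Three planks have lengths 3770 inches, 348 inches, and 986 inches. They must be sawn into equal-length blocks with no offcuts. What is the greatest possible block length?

58 inches

The block length must divide every plank, so the greatest is gcd(3770, 348, 986).
3770 = 2 × 5 × 13 × 29
348 = 2^2 × 3 × 29
986 = 2 × 17 × 29
gcd(3770, 348, 986) = 2 × 29 = 58.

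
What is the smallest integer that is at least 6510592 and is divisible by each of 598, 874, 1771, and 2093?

The integer must be a common multiple of 598, 874, 1771, and 2093, so a multiple of their LCM.
598 = 2 × 13 × 23
874 = 2 × 19 × 23
1771 = 7 × 11 × 23
2093 = 7 × 13 × 23
LCM(598, 874, 1771, 2093) = 2 × 7 × 11 × 13 × 19 × 23 = 874874.
Smallest multiple of 874874 that is ≥ 6510592: ⌈6510592/874874⌉ × 874874 = 8 × 874874 = 6998992.

6998992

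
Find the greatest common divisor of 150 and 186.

150 = 2 × 3 × 5^2
186 = 2 × 3 × 31
gcd(150, 186) = 2 × 3 = 6.

6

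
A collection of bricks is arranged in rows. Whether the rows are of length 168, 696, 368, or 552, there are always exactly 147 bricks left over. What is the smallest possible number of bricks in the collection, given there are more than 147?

224259

N − 147 must be a common multiple of 168, 696, 368, and 552.
168 = 2^3 × 3 × 7
696 = 2^3 × 3 × 29
368 = 2^4 × 23
552 = 2^3 × 3 × 23
LCM(168, 696, 368, 552) = 2^4 × 3 × 7 × 23 × 29 = 224112.
Smallest N > 147 is LCM + 147 = 224112 + 147 = 224259.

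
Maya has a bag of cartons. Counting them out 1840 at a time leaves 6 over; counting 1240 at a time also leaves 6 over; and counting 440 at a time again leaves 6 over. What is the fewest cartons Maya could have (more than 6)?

627446

N − 6 must be a common multiple of 1840, 1240, and 440.
1840 = 2^4 × 5 × 23
1240 = 2^3 × 5 × 31
440 = 2^3 × 5 × 11
LCM(1840, 1240, 440) = 2^4 × 5 × 11 × 23 × 31 = 627440.
Smallest N > 6 is LCM + 6 = 627440 + 6 = 627446.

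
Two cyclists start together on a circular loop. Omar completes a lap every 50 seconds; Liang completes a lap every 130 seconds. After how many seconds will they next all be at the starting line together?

650 seconds

We need the least common multiple of the intervals.
50 = 2 × 5^2
130 = 2 × 5 × 13
LCM(50, 130) = 2 × 5^2 × 13 = 650.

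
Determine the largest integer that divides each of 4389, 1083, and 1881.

57

4389 = 3 × 7 × 11 × 19
1083 = 3 × 19^2
1881 = 3^2 × 11 × 19
gcd(4389, 1083, 1881) = 3 × 19 = 57.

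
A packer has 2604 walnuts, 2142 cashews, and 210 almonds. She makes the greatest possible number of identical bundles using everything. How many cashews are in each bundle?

51

Number of bundles = gcd(2604, 2142, 210).
2604 = 2^2 × 3 × 7 × 31
2142 = 2 × 3^2 × 7 × 17
210 = 2 × 3 × 5 × 7
gcd(2604, 2142, 210) = 2 × 3 × 7 = 42.
cashews per bundle = 2142 / 42 = 51.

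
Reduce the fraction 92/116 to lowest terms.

23/29

92 = 2^2 × 23
116 = 2^2 × 29
gcd(92, 116) = 2^2 = 4.
Divide numerator and denominator by 4: 92/116 = 23/29.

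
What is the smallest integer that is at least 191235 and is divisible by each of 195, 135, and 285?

The integer must be a common multiple of 195, 135, and 285, so a multiple of their LCM.
195 = 3 × 5 × 13
135 = 3^3 × 5
285 = 3 × 5 × 19
LCM(195, 135, 285) = 3^3 × 5 × 13 × 19 = 33345.
Smallest multiple of 33345 that is ≥ 191235: ⌈191235/33345⌉ × 33345 = 6 × 33345 = 200070.

200070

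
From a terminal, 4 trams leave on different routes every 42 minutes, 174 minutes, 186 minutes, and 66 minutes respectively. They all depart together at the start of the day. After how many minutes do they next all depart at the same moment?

We need the least common multiple of the intervals.
42 = 2 × 3 × 7
174 = 2 × 3 × 29
186 = 2 × 3 × 31
66 = 2 × 3 × 11
LCM(42, 174, 186, 66) = 2 × 3 × 7 × 11 × 29 × 31 = 415338.

415338 minutes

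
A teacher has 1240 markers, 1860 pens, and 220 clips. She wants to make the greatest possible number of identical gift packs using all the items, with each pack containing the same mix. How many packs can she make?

20 packs

The pack count must divide each quantity, so the greatest is gcd(1240, 1860, 220).
1240 = 2^3 × 5 × 31
1860 = 2^2 × 3 × 5 × 31
220 = 2^2 × 5 × 11
gcd(1240, 1860, 220) = 2^2 × 5 = 20.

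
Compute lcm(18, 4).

36

18 = 2 × 3^2
4 = 2^2
LCM(18, 4) = 2^2 × 3^2 = 36.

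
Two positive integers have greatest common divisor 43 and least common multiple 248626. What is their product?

10690918

For any two positive integers, gcd × lcm = product = 43 × 248626 = 10690918.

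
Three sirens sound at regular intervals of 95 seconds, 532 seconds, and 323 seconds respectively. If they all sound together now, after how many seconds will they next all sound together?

45220 seconds

The first simultaneous occurrence is after LCM of the individual periods.
95 = 5 × 19
532 = 2^2 × 7 × 19
323 = 17 × 19
LCM(95, 532, 323) = 2^2 × 5 × 7 × 17 × 19 = 45220.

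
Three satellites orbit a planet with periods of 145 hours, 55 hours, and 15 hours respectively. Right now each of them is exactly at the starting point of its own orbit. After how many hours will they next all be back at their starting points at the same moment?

4785 hours

They coincide at every common multiple of the periods; the first is the LCM.
145 = 5 × 29
55 = 5 × 11
15 = 3 × 5
LCM(145, 55, 15) = 3 × 5 × 11 × 29 = 4785.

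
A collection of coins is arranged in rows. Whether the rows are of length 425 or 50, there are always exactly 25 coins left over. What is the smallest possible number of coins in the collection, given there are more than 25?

875

N − 25 must be a common multiple of 425 and 50.
425 = 5^2 × 17
50 = 2 × 5^2
LCM(425, 50) = 2 × 5^2 × 17 = 850.
Smallest N > 25 is LCM + 25 = 850 + 25 = 875.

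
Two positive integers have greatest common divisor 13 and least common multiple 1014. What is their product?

For any two positive integers, gcd × lcm = product = 13 × 1014 = 13182.

13182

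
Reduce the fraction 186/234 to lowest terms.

186 = 2 × 3 × 31
234 = 2 × 3^2 × 13
gcd(186, 234) = 2 × 3 = 6.
Divide numerator and denominator by 6: 186/234 = 31/39.

31/39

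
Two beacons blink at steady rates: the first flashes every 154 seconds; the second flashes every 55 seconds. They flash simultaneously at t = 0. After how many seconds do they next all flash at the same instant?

They coincide at every common multiple of the periods; the first is the LCM.
154 = 2 × 7 × 11
55 = 5 × 11
LCM(154, 55) = 2 × 5 × 7 × 11 = 770.

770 seconds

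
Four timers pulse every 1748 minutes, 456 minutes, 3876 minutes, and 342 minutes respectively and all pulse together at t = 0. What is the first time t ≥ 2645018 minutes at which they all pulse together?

Joint pulses occur at multiples of LCM(1748, 456, 3876, 342).
1748 = 2^2 × 19 × 23
456 = 2^3 × 3 × 19
3876 = 2^2 × 3 × 17 × 19
342 = 2 × 3^2 × 19
LCM(1748, 456, 3876, 342) = 2^3 × 3^2 × 17 × 19 × 23 = 534888.
Smallest multiple of 534888 that is ≥ 2645018: ⌈2645018/534888⌉ × 534888 = 5 × 534888 = 2674440.

2674440 minutes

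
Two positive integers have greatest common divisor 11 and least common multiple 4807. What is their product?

52877

For any two positive integers, gcd × lcm = product = 11 × 4807 = 52877.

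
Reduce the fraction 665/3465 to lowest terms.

665 = 5 × 7 × 19
3465 = 3^2 × 5 × 7 × 11
gcd(665, 3465) = 5 × 7 = 35.
Divide numerator and denominator by 35: 665/3465 = 19/99.

19/99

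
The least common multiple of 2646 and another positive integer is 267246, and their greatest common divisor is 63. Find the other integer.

gcd × lcm = product of the two integers, so the other integer is (63 × 267246) / 2646 = 6363.

6363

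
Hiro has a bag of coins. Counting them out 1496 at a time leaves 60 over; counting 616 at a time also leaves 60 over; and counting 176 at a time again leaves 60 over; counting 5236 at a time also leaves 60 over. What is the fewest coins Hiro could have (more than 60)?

21004

N − 60 must be a common multiple of 1496, 616, 176, and 5236.
1496 = 2^3 × 11 × 17
616 = 2^3 × 7 × 11
176 = 2^4 × 11
5236 = 2^2 × 7 × 11 × 17
LCM(1496, 616, 176, 5236) = 2^4 × 7 × 11 × 17 = 20944.
Smallest N > 60 is LCM + 60 = 20944 + 60 = 21004.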